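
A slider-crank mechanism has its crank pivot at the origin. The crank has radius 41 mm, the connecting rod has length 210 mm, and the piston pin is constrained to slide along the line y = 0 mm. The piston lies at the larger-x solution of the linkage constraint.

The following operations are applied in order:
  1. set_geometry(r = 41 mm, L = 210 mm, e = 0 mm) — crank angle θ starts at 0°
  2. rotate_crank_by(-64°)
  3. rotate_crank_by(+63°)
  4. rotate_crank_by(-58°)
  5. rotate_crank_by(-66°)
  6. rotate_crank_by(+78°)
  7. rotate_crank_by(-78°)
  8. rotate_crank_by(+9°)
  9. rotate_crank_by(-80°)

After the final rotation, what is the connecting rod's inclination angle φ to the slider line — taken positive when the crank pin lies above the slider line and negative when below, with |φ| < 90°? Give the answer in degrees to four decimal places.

3.0849

set_geometry: r = 41 mm, L = 210 mm, e = 0 mm; θ ← 0°
rotate_crank_by(-64°): θ ← 0° -64° = -64°
rotate_crank_by(+63°): θ ← -64° +63° = -1°
rotate_crank_by(-58°): θ ← -1° -58° = -59°
rotate_crank_by(-66°): θ ← -59° -66° = -125°
rotate_crank_by(+78°): θ ← -125° +78° = -47°
rotate_crank_by(-78°): θ ← -47° -78° = -125°
rotate_crank_by(+9°): θ ← -125° +9° = -116°
rotate_crank_by(-80°): θ ← -116° -80° = -196°
crank pin P = (r cos θ, r sin θ) = (-39.411730, 11.301132)
h = r sin θ − e = 11.301132 − 0 = 11.301132
sin φ = h / L = 11.301132 / 210 = 0.05381491
φ = arcsin(0.05381491) = 3.084858°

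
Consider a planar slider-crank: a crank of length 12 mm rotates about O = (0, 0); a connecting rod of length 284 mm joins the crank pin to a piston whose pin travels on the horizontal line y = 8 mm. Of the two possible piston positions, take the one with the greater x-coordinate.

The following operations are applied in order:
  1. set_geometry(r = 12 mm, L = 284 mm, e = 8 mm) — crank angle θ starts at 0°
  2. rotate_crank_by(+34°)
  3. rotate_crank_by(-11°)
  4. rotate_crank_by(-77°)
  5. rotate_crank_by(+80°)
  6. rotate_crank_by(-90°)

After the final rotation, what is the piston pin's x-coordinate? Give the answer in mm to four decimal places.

288.6385

set_geometry: r = 12 mm, L = 284 mm, e = 8 mm; θ ← 0°
rotate_crank_by(+34°): θ ← 0° +34° = 34°
rotate_crank_by(-11°): θ ← 34° -11° = 23°
rotate_crank_by(-77°): θ ← 23° -77° = -54°
rotate_crank_by(+80°): θ ← -54° +80° = 26°
rotate_crank_by(-90°): θ ← 26° -90° = -64°
crank pin P = (r cos θ, r sin θ) = (5.260454, -10.785529)
h = r sin θ − e = -10.785529 − 8 = -18.785529
x = r cos θ + √(L² − h²) = 5.260454 + √(80656.0 − 352.8961) = 5.260454 + 283.378023 = 288.638477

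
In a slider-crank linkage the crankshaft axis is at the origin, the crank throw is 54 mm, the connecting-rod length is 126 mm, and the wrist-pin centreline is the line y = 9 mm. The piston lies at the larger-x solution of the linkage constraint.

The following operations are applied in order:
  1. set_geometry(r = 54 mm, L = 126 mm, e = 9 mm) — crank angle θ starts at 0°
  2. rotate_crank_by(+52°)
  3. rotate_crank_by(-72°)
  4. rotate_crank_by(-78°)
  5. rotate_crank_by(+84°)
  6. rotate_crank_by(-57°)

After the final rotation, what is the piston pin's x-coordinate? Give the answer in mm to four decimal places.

128.3464

set_geometry: r = 54 mm, L = 126 mm, e = 9 mm; θ ← 0°
rotate_crank_by(+52°): θ ← 0° +52° = 52°
rotate_crank_by(-72°): θ ← 52° -72° = -20°
rotate_crank_by(-78°): θ ← -20° -78° = -98°
rotate_crank_by(+84°): θ ← -98° +84° = -14°
rotate_crank_by(-57°): θ ← -14° -57° = -71°
crank pin P = (r cos θ, r sin θ) = (17.580680, -51.058003)
h = r sin θ − e = -51.058003 − 9 = -60.058003
x = r cos θ + √(L² − h²) = 17.580680 + √(15876.0 − 3606.9637) = 17.580680 + 110.765682 = 128.346362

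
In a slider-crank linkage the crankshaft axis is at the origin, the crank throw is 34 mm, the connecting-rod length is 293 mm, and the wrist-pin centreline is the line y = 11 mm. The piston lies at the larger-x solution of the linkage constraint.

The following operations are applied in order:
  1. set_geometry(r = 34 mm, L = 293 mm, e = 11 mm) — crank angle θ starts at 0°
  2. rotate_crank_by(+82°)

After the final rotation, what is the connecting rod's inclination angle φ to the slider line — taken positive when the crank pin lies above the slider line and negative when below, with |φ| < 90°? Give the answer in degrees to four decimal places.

set_geometry: r = 34 mm, L = 293 mm, e = 11 mm; θ ← 0°
rotate_crank_by(+82°): θ ← 0° +82° = 82°
crank pin P = (r cos θ, r sin θ) = (4.731885, 33.669114)
h = r sin θ − e = 33.669114 − 11 = 22.669114
sin φ = h / L = 22.669114 / 293 = 0.07736899
φ = arcsin(0.07736899) = 4.437351°

4.4374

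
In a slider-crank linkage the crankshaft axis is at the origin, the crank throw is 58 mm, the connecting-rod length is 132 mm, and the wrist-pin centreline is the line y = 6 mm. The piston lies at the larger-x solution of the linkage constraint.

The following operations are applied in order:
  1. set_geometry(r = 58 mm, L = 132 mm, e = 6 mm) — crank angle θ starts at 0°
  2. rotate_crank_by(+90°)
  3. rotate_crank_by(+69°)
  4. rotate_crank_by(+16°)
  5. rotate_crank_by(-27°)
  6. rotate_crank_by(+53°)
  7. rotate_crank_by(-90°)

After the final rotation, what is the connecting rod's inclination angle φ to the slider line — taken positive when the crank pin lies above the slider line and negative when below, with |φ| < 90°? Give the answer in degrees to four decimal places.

21.3925

set_geometry: r = 58 mm, L = 132 mm, e = 6 mm; θ ← 0°
rotate_crank_by(+90°): θ ← 0° +90° = 90°
rotate_crank_by(+69°): θ ← 90° +69° = 159°
rotate_crank_by(+16°): θ ← 159° +16° = 175°
rotate_crank_by(-27°): θ ← 175° -27° = 148°
rotate_crank_by(+53°): θ ← 148° +53° = 201°
rotate_crank_by(-90°): θ ← 201° -90° = 111°
crank pin P = (r cos θ, r sin θ) = (-20.785341, 54.147665)
h = r sin θ − e = 54.147665 − 6 = 48.147665
sin φ = h / L = 48.147665 / 132 = 0.36475504
φ = arcsin(0.36475504) = 21.392508°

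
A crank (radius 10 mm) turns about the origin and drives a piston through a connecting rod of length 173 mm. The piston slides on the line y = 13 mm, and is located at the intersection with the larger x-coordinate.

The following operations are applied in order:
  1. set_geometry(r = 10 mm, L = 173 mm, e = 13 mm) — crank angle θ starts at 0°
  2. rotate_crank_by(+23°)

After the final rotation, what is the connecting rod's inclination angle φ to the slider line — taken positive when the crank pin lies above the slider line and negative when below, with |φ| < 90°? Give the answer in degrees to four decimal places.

-3.0128

set_geometry: r = 10 mm, L = 173 mm, e = 13 mm; θ ← 0°
rotate_crank_by(+23°): θ ← 0° +23° = 23°
crank pin P = (r cos θ, r sin θ) = (9.205049, 3.907311)
h = r sin θ − e = 3.907311 − 13 = -9.092689
sin φ = h / L = -9.092689 / 173 = -0.05255889
φ = arcsin(-0.05255889) = -3.012791°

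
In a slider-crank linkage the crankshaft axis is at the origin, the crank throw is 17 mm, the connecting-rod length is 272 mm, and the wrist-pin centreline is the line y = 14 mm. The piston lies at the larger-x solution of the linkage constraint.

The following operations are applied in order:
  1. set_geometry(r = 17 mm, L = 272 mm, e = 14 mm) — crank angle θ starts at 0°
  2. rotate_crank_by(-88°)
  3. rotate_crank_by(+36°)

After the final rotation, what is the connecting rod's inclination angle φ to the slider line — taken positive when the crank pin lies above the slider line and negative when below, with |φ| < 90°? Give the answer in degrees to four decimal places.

-5.7807

set_geometry: r = 17 mm, L = 272 mm, e = 14 mm; θ ← 0°
rotate_crank_by(-88°): θ ← 0° -88° = -88°
rotate_crank_by(+36°): θ ← -88° +36° = -52°
crank pin P = (r cos θ, r sin θ) = (10.466245, -13.396183)
h = r sin θ − e = -13.396183 − 14 = -27.396183
sin φ = h / L = -27.396183 / 272 = -0.10072126
φ = arcsin(-0.10072126) = -5.780705°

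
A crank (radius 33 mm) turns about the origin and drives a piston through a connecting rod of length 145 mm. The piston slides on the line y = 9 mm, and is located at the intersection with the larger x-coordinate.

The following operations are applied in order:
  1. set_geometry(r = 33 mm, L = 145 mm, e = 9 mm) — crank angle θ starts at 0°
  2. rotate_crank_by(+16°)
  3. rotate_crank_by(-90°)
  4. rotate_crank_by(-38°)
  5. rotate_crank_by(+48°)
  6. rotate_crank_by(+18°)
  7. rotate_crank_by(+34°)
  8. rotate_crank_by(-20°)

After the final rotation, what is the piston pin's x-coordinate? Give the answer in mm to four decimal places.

set_geometry: r = 33 mm, L = 145 mm, e = 9 mm; θ ← 0°
rotate_crank_by(+16°): θ ← 0° +16° = 16°
rotate_crank_by(-90°): θ ← 16° -90° = -74°
rotate_crank_by(-38°): θ ← -74° -38° = -112°
rotate_crank_by(+48°): θ ← -112° +48° = -64°
rotate_crank_by(+18°): θ ← -64° +18° = -46°
rotate_crank_by(+34°): θ ← -46° +34° = -12°
rotate_crank_by(-20°): θ ← -12° -20° = -32°
crank pin P = (r cos θ, r sin θ) = (27.985587, -17.487336)
h = r sin θ − e = -17.487336 − 9 = -26.487336
x = r cos θ + √(L² − h²) = 27.985587 + √(21025.0 − 701.5790) = 27.985587 + 142.560237 = 170.545824

170.5458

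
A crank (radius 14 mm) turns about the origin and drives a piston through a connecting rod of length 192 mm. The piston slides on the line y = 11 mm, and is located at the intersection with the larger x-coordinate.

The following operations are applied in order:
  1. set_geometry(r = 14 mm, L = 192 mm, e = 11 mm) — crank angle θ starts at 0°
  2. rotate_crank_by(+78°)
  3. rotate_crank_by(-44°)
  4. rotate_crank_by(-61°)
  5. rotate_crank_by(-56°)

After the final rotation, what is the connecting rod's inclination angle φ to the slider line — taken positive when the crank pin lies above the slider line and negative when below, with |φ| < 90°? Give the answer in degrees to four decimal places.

-7.4502

set_geometry: r = 14 mm, L = 192 mm, e = 11 mm; θ ← 0°
rotate_crank_by(+78°): θ ← 0° +78° = 78°
rotate_crank_by(-44°): θ ← 78° -44° = 34°
rotate_crank_by(-61°): θ ← 34° -61° = -27°
rotate_crank_by(-56°): θ ← -27° -56° = -83°
crank pin P = (r cos θ, r sin θ) = (1.706171, -13.895646)
h = r sin θ − e = -13.895646 − 11 = -24.895646
sin φ = h / L = -24.895646 / 192 = -0.12966482
φ = arcsin(-0.12966482) = -7.450224°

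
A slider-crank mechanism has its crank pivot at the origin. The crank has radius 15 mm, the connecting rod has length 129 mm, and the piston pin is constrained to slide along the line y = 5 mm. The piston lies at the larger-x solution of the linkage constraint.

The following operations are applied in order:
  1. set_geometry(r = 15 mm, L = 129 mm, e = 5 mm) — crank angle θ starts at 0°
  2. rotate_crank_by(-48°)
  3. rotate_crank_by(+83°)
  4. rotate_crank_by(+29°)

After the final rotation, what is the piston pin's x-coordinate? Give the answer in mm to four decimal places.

set_geometry: r = 15 mm, L = 129 mm, e = 5 mm; θ ← 0°
rotate_crank_by(-48°): θ ← 0° -48° = -48°
rotate_crank_by(+83°): θ ← -48° +83° = 35°
rotate_crank_by(+29°): θ ← 35° +29° = 64°
crank pin P = (r cos θ, r sin θ) = (6.575567, 13.481911)
h = r sin θ − e = 13.481911 − 5 = 8.481911
x = r cos θ + √(L² − h²) = 6.575567 + √(16641.0 − 71.9428) = 6.575567 + 128.720850 = 135.296417

135.2964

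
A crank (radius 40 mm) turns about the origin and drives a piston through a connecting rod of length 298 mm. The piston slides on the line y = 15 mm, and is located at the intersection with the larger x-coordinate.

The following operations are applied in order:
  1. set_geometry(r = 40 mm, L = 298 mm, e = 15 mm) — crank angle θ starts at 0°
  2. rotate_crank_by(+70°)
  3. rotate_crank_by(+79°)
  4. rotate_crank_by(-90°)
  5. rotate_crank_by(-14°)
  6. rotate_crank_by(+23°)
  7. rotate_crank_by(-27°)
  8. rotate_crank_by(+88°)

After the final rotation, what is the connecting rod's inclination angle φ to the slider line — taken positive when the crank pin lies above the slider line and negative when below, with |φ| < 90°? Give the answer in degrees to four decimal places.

3.0943

set_geometry: r = 40 mm, L = 298 mm, e = 15 mm; θ ← 0°
rotate_crank_by(+70°): θ ← 0° +70° = 70°
rotate_crank_by(+79°): θ ← 70° +79° = 149°
rotate_crank_by(-90°): θ ← 149° -90° = 59°
rotate_crank_by(-14°): θ ← 59° -14° = 45°
rotate_crank_by(+23°): θ ← 45° +23° = 68°
rotate_crank_by(-27°): θ ← 68° -27° = 41°
rotate_crank_by(+88°): θ ← 41° +88° = 129°
crank pin P = (r cos θ, r sin θ) = (-25.172816, 31.085838)
h = r sin θ − e = 31.085838 − 15 = 16.085838
sin φ = h / L = 16.085838 / 298 = 0.05397932
φ = arcsin(0.05397932) = 3.094291°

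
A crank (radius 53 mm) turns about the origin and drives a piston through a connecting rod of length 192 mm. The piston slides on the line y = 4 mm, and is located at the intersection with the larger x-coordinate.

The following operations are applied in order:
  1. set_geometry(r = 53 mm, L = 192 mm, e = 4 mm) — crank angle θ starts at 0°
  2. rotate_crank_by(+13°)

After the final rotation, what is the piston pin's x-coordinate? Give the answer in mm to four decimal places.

set_geometry: r = 53 mm, L = 192 mm, e = 4 mm; θ ← 0°
rotate_crank_by(+13°): θ ← 0° +13° = 13°
crank pin P = (r cos θ, r sin θ) = (51.641613, 11.922406)
h = r sin θ − e = 11.922406 − 4 = 7.922406
x = r cos θ + √(L² − h²) = 51.641613 + √(36864.0 − 62.7645) = 51.641613 + 191.836481 = 243.478095

243.4781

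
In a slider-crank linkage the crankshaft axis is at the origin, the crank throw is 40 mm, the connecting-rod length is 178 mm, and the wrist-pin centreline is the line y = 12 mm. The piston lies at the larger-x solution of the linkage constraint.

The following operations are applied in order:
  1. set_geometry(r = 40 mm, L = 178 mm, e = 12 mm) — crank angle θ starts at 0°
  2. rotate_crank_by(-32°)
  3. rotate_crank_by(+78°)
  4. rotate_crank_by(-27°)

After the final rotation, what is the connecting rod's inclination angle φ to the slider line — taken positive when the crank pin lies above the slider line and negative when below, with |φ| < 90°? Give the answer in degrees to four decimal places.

0.3292

set_geometry: r = 40 mm, L = 178 mm, e = 12 mm; θ ← 0°
rotate_crank_by(-32°): θ ← 0° -32° = -32°
rotate_crank_by(+78°): θ ← -32° +78° = 46°
rotate_crank_by(-27°): θ ← 46° -27° = 19°
crank pin P = (r cos θ, r sin θ) = (37.820743, 13.022726)
h = r sin θ − e = 13.022726 − 12 = 1.022726
sin φ = h / L = 1.022726 / 178 = 0.00574565
φ = arcsin(0.00574565) = 0.329203°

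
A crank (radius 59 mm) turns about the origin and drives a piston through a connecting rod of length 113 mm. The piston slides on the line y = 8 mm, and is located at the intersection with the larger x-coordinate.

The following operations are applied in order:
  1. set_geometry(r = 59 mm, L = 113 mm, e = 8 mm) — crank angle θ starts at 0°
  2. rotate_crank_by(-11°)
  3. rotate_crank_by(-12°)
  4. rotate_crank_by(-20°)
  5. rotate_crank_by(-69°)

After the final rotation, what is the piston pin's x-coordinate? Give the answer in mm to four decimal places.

set_geometry: r = 59 mm, L = 113 mm, e = 8 mm; θ ← 0°
rotate_crank_by(-11°): θ ← 0° -11° = -11°
rotate_crank_by(-12°): θ ← -11° -12° = -23°
rotate_crank_by(-20°): θ ← -23° -20° = -43°
rotate_crank_by(-69°): θ ← -43° -69° = -112°
crank pin P = (r cos θ, r sin θ) = (-22.101789, -54.703847)
h = r sin θ − e = -54.703847 − 8 = -62.703847
x = r cos θ + √(L² − h²) = -22.101789 + √(12769.0 − 3931.7725) = -22.101789 + 94.006529 = 71.904740

71.9047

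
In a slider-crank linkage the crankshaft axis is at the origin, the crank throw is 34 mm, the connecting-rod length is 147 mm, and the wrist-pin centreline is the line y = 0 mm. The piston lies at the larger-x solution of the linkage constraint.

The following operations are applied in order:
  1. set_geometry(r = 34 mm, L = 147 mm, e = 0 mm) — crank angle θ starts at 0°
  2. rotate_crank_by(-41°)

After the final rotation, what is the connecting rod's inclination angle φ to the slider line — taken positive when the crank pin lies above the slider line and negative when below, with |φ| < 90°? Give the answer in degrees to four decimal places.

set_geometry: r = 34 mm, L = 147 mm, e = 0 mm; θ ← 0°
rotate_crank_by(-41°): θ ← 0° -41° = -41°
crank pin P = (r cos θ, r sin θ) = (25.660126, -22.306007)
h = r sin θ − e = -22.306007 − 0 = -22.306007
sin φ = h / L = -22.306007 / 147 = -0.15174154
φ = arcsin(-0.15174154) = -8.727865°

-8.7279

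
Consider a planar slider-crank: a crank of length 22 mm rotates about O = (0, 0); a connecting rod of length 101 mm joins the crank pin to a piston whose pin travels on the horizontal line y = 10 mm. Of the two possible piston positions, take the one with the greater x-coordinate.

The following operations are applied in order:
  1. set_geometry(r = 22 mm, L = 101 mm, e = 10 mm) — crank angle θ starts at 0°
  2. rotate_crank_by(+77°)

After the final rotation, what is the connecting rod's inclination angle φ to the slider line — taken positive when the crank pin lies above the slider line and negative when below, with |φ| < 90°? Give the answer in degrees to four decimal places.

set_geometry: r = 22 mm, L = 101 mm, e = 10 mm; θ ← 0°
rotate_crank_by(+77°): θ ← 0° +77° = 77°
crank pin P = (r cos θ, r sin θ) = (4.948923, 21.436141)
h = r sin θ − e = 21.436141 − 10 = 11.436141
sin φ = h / L = 11.436141 / 101 = 0.11322912
φ = arcsin(0.11322912) = 6.501494°

6.5015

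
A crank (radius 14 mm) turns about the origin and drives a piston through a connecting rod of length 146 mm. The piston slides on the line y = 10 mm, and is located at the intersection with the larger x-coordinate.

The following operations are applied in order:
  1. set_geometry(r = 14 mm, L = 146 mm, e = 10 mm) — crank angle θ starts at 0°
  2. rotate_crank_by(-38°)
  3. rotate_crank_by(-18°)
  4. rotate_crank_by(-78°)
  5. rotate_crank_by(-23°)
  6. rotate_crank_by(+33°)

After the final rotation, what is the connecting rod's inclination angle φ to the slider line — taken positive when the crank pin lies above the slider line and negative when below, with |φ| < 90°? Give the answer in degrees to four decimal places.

-8.5105

set_geometry: r = 14 mm, L = 146 mm, e = 10 mm; θ ← 0°
rotate_crank_by(-38°): θ ← 0° -38° = -38°
rotate_crank_by(-18°): θ ← -38° -18° = -56°
rotate_crank_by(-78°): θ ← -56° -78° = -134°
rotate_crank_by(-23°): θ ← -134° -23° = -157°
rotate_crank_by(+33°): θ ← -157° +33° = -124°
crank pin P = (r cos θ, r sin θ) = (-7.828701, -11.606526)
h = r sin θ − e = -11.606526 − 10 = -21.606526
sin φ = h / L = -21.606526 / 146 = -0.14798990
φ = arcsin(-0.14798990) = -8.510456°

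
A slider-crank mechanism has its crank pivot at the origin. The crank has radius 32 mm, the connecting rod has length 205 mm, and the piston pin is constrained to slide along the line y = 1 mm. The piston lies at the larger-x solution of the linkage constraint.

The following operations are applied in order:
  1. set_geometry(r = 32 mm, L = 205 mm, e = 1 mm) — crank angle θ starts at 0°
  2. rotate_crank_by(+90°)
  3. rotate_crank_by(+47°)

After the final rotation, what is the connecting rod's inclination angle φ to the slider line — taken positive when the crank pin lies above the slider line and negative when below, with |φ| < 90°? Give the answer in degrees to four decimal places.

5.8302

set_geometry: r = 32 mm, L = 205 mm, e = 1 mm; θ ← 0°
rotate_crank_by(+90°): θ ← 0° +90° = 90°
rotate_crank_by(+47°): θ ← 90° +47° = 137°
crank pin P = (r cos θ, r sin θ) = (-23.403318, 21.823948)
h = r sin θ − e = 21.823948 − 1 = 20.823948
sin φ = h / L = 20.823948 / 205 = 0.10158023
φ = arcsin(0.10158023) = 5.830175°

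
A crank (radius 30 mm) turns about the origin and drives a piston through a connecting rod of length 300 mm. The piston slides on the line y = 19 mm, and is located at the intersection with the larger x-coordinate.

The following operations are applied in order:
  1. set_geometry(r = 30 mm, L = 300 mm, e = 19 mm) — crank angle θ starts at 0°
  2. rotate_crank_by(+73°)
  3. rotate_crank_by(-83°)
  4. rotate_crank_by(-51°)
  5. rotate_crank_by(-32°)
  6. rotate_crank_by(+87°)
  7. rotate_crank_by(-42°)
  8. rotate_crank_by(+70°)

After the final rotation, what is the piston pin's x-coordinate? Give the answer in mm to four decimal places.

set_geometry: r = 30 mm, L = 300 mm, e = 19 mm; θ ← 0°
rotate_crank_by(+73°): θ ← 0° +73° = 73°
rotate_crank_by(-83°): θ ← 73° -83° = -10°
rotate_crank_by(-51°): θ ← -10° -51° = -61°
rotate_crank_by(-32°): θ ← -61° -32° = -93°
rotate_crank_by(+87°): θ ← -93° +87° = -6°
rotate_crank_by(-42°): θ ← -6° -42° = -48°
rotate_crank_by(+70°): θ ← -48° +70° = 22°
crank pin P = (r cos θ, r sin θ) = (27.815516, 11.238198)
h = r sin θ − e = 11.238198 − 19 = -7.761802
x = r cos θ + √(L² − h²) = 27.815516 + √(90000.0 − 60.2456) = 27.815516 + 299.899574 = 327.715090

327.7151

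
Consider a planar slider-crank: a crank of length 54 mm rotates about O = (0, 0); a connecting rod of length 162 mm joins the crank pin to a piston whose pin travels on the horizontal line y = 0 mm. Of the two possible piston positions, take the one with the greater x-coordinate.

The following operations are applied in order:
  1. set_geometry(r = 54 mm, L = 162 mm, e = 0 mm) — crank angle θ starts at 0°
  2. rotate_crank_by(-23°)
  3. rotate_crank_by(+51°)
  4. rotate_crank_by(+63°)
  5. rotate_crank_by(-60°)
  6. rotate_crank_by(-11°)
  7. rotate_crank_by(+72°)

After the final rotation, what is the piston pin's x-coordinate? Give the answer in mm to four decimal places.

set_geometry: r = 54 mm, L = 162 mm, e = 0 mm; θ ← 0°
rotate_crank_by(-23°): θ ← 0° -23° = -23°
rotate_crank_by(+51°): θ ← -23° +51° = 28°
rotate_crank_by(+63°): θ ← 28° +63° = 91°
rotate_crank_by(-60°): θ ← 91° -60° = 31°
rotate_crank_by(-11°): θ ← 31° -11° = 20°
rotate_crank_by(+72°): θ ← 20° +72° = 92°
crank pin P = (r cos θ, r sin θ) = (-1.884573, 53.967105)
h = r sin θ − e = 53.967105 − 0 = 53.967105
x = r cos θ + √(L² − h²) = -1.884573 + √(26244.0 − 2912.4484) = -1.884573 + 152.746691 = 150.862118

150.8621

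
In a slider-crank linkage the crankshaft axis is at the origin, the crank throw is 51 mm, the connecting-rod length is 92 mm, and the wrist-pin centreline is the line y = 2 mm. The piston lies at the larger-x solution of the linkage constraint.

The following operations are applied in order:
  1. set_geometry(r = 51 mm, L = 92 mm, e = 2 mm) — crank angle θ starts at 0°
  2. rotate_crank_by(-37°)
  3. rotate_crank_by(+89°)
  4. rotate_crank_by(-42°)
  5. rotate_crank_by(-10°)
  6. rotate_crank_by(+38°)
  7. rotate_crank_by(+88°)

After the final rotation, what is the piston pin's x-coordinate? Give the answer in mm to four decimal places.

set_geometry: r = 51 mm, L = 92 mm, e = 2 mm; θ ← 0°
rotate_crank_by(-37°): θ ← 0° -37° = -37°
rotate_crank_by(+89°): θ ← -37° +89° = 52°
rotate_crank_by(-42°): θ ← 52° -42° = 10°
rotate_crank_by(-10°): θ ← 10° -10° = 0°
rotate_crank_by(+38°): θ ← 0° +38° = 38°
rotate_crank_by(+88°): θ ← 38° +88° = 126°
crank pin P = (r cos θ, r sin θ) = (-29.977048, 41.259867)
h = r sin θ − e = 41.259867 − 2 = 39.259867
x = r cos θ + √(L² − h²) = -29.977048 + √(8464.0 − 1541.3371) = -29.977048 + 83.202541 = 53.225493

53.2255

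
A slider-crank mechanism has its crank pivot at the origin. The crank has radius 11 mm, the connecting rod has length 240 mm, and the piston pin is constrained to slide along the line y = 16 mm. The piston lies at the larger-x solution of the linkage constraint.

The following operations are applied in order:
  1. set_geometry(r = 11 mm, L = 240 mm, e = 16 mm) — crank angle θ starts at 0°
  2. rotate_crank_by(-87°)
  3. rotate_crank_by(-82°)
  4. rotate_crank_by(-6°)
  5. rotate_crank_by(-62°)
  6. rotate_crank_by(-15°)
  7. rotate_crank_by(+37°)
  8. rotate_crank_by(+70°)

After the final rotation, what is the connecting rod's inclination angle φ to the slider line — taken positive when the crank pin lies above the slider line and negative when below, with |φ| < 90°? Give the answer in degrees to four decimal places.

-5.3337

set_geometry: r = 11 mm, L = 240 mm, e = 16 mm; θ ← 0°
rotate_crank_by(-87°): θ ← 0° -87° = -87°
rotate_crank_by(-82°): θ ← -87° -82° = -169°
rotate_crank_by(-6°): θ ← -169° -6° = -175°
rotate_crank_by(-62°): θ ← -175° -62° = -237°
rotate_crank_by(-15°): θ ← -237° -15° = -252°
rotate_crank_by(+37°): θ ← -252° +37° = -215°
rotate_crank_by(+70°): θ ← -215° +70° = -145°
crank pin P = (r cos θ, r sin θ) = (-9.010672, -6.309341)
h = r sin θ − e = -6.309341 − 16 = -22.309341
sin φ = h / L = -22.309341 / 240 = -0.09295559
φ = arcsin(-0.09295559) = -5.333663°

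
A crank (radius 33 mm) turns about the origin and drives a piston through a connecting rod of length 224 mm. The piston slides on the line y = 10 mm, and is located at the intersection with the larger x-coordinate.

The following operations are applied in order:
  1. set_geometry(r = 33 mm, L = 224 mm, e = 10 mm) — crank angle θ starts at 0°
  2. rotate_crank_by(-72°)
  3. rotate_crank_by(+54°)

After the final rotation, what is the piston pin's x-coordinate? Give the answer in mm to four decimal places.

254.4724

set_geometry: r = 33 mm, L = 224 mm, e = 10 mm; θ ← 0°
rotate_crank_by(-72°): θ ← 0° -72° = -72°
rotate_crank_by(+54°): θ ← -72° +54° = -18°
crank pin P = (r cos θ, r sin θ) = (31.384865, -10.197561)
h = r sin θ − e = -10.197561 − 10 = -20.197561
x = r cos θ + √(L² − h²) = 31.384865 + √(50176.0 − 407.9415) = 31.384865 + 223.087558 = 254.472423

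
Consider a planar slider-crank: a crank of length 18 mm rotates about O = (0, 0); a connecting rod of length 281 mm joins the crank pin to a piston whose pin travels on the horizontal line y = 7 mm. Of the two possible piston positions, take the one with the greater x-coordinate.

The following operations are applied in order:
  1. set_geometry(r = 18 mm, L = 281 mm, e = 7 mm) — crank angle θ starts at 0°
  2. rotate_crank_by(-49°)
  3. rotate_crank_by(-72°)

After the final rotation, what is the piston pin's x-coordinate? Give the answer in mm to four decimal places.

set_geometry: r = 18 mm, L = 281 mm, e = 7 mm; θ ← 0°
rotate_crank_by(-49°): θ ← 0° -49° = -49°
rotate_crank_by(-72°): θ ← -49° -72° = -121°
crank pin P = (r cos θ, r sin θ) = (-9.270685, -15.429011)
h = r sin θ − e = -15.429011 − 7 = -22.429011
x = r cos θ + √(L² − h²) = -9.270685 + √(78961.0 − 503.0606) = -9.270685 + 280.103444 = 270.832759

270.8328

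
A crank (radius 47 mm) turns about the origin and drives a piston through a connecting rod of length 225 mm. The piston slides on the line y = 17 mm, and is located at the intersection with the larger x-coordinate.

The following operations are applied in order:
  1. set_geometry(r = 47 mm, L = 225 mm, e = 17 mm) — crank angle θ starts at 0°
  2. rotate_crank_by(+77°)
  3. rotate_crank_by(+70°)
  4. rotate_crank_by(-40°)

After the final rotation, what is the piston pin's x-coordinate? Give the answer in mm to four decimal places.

209.5162

set_geometry: r = 47 mm, L = 225 mm, e = 17 mm; θ ← 0°
rotate_crank_by(+77°): θ ← 0° +77° = 77°
rotate_crank_by(+70°): θ ← 77° +70° = 147°
rotate_crank_by(-40°): θ ← 147° -40° = 107°
crank pin P = (r cos θ, r sin θ) = (-13.741470, 44.946324)
h = r sin θ − e = 44.946324 − 17 = 27.946324
x = r cos θ + √(L² − h²) = -13.741470 + √(50625.0 − 780.9970) = -13.741470 + 223.257705 = 209.516235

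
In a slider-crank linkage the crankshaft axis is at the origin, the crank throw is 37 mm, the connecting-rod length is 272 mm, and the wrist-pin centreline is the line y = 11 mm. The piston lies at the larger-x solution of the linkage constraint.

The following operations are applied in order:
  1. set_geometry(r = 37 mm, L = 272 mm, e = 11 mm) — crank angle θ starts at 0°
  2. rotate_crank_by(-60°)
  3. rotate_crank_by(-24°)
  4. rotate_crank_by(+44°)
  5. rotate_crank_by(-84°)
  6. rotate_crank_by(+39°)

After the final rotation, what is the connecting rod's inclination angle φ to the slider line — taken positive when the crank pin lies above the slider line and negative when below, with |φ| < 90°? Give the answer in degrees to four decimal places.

set_geometry: r = 37 mm, L = 272 mm, e = 11 mm; θ ← 0°
rotate_crank_by(-60°): θ ← 0° -60° = -60°
rotate_crank_by(-24°): θ ← -60° -24° = -84°
rotate_crank_by(+44°): θ ← -84° +44° = -40°
rotate_crank_by(-84°): θ ← -40° -84° = -124°
rotate_crank_by(+39°): θ ← -124° +39° = -85°
crank pin P = (r cos θ, r sin θ) = (3.224762, -36.859204)
h = r sin θ − e = -36.859204 − 11 = -47.859204
sin φ = h / L = -47.859204 / 272 = -0.17595296
φ = arcsin(-0.17595296) = -10.134119°

-10.1341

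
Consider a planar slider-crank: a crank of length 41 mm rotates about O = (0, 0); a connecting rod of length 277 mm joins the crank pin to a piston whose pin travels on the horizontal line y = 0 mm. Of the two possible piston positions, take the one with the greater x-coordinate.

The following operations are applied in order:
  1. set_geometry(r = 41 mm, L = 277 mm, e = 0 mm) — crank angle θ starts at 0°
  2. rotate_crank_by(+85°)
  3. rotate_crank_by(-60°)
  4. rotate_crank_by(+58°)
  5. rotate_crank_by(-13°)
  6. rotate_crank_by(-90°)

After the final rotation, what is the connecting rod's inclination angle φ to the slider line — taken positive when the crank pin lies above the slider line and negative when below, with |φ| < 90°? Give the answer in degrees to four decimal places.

-2.9018

set_geometry: r = 41 mm, L = 277 mm, e = 0 mm; θ ← 0°
rotate_crank_by(+85°): θ ← 0° +85° = 85°
rotate_crank_by(-60°): θ ← 85° -60° = 25°
rotate_crank_by(+58°): θ ← 25° +58° = 83°
rotate_crank_by(-13°): θ ← 83° -13° = 70°
rotate_crank_by(-90°): θ ← 70° -90° = -20°
crank pin P = (r cos θ, r sin θ) = (38.527397, -14.022826)
h = r sin θ − e = -14.022826 − 0 = -14.022826
sin φ = h / L = -14.022826 / 277 = -0.05062392
φ = arcsin(-0.05062392) = -2.901777°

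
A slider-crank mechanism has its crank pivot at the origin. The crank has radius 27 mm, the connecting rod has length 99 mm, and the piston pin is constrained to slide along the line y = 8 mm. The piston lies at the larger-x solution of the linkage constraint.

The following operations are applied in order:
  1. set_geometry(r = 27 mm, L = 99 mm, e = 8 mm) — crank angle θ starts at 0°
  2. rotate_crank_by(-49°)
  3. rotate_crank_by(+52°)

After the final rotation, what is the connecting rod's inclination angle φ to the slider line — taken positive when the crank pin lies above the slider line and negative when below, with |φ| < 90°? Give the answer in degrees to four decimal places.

-3.8150

set_geometry: r = 27 mm, L = 99 mm, e = 8 mm; θ ← 0°
rotate_crank_by(-49°): θ ← 0° -49° = -49°
rotate_crank_by(+52°): θ ← -49° +52° = 3°
crank pin P = (r cos θ, r sin θ) = (26.962997, 1.413071)
h = r sin θ − e = 1.413071 − 8 = -6.586929
sin φ = h / L = -6.586929 / 99 = -0.06653464
φ = arcsin(-0.06653464) = -3.814972°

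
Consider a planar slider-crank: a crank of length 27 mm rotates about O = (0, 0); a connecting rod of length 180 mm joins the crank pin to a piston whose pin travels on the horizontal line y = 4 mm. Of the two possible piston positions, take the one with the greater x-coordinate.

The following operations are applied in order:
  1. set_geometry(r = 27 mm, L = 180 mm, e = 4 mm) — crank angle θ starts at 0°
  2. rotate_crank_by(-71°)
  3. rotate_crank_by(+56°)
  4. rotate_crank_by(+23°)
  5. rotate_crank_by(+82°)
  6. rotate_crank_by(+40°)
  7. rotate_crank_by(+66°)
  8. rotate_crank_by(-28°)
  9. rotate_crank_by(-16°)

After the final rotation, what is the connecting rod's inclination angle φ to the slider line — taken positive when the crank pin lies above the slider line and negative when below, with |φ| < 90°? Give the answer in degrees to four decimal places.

set_geometry: r = 27 mm, L = 180 mm, e = 4 mm; θ ← 0°
rotate_crank_by(-71°): θ ← 0° -71° = -71°
rotate_crank_by(+56°): θ ← -71° +56° = -15°
rotate_crank_by(+23°): θ ← -15° +23° = 8°
rotate_crank_by(+82°): θ ← 8° +82° = 90°
rotate_crank_by(+40°): θ ← 90° +40° = 130°
rotate_crank_by(+66°): θ ← 130° +66° = 196°
rotate_crank_by(-28°): θ ← 196° -28° = 168°
rotate_crank_by(-16°): θ ← 168° -16° = 152°
crank pin P = (r cos θ, r sin θ) = (-23.839585, 12.675732)
h = r sin θ − e = 12.675732 − 4 = 8.675732
sin φ = h / L = 8.675732 / 180 = 0.04819851
φ = arcsin(0.04819851) = 2.762642°

2.7626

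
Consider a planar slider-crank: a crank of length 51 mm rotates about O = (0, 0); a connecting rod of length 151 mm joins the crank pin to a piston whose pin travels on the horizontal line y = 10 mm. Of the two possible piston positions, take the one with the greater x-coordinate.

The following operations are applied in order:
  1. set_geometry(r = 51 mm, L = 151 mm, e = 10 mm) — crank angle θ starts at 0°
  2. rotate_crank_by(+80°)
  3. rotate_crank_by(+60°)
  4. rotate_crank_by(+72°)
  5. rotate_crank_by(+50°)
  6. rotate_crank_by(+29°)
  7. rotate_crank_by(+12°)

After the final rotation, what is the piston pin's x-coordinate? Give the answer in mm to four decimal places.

169.2548

set_geometry: r = 51 mm, L = 151 mm, e = 10 mm; θ ← 0°
rotate_crank_by(+80°): θ ← 0° +80° = 80°
rotate_crank_by(+60°): θ ← 80° +60° = 140°
rotate_crank_by(+72°): θ ← 140° +72° = 212°
rotate_crank_by(+50°): θ ← 212° +50° = 262°
rotate_crank_by(+29°): θ ← 262° +29° = 291°
rotate_crank_by(+12°): θ ← 291° +12° = 303°
crank pin P = (r cos θ, r sin θ) = (27.776591, -42.772199)
h = r sin θ − e = -42.772199 − 10 = -52.772199
x = r cos θ + √(L² − h²) = 27.776591 + √(22801.0 − 2784.9050) = 27.776591 + 141.478249 = 169.254840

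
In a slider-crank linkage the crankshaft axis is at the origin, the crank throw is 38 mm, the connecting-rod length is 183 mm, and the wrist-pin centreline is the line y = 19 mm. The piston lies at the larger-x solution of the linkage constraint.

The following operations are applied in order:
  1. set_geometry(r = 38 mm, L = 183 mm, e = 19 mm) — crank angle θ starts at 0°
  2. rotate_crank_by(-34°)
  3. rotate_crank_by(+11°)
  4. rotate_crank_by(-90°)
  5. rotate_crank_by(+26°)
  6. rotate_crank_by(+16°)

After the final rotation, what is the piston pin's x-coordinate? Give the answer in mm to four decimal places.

set_geometry: r = 38 mm, L = 183 mm, e = 19 mm; θ ← 0°
rotate_crank_by(-34°): θ ← 0° -34° = -34°
rotate_crank_by(+11°): θ ← -34° +11° = -23°
rotate_crank_by(-90°): θ ← -23° -90° = -113°
rotate_crank_by(+26°): θ ← -113° +26° = -87°
rotate_crank_by(+16°): θ ← -87° +16° = -71°
crank pin P = (r cos θ, r sin θ) = (12.371590, -35.929706)
h = r sin θ − e = -35.929706 − 19 = -54.929706
x = r cos θ + √(L² − h²) = 12.371590 + √(33489.0 − 3017.2726) = 12.371590 + 174.561529 = 186.933119

186.9331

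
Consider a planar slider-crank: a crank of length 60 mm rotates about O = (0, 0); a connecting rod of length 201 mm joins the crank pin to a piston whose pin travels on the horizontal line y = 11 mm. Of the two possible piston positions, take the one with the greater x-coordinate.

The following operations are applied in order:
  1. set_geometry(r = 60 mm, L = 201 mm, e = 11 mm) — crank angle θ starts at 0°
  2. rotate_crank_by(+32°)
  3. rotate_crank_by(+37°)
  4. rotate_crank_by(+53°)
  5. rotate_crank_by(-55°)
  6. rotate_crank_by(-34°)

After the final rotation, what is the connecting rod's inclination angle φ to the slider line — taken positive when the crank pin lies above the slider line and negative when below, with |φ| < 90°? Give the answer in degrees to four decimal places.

set_geometry: r = 60 mm, L = 201 mm, e = 11 mm; θ ← 0°
rotate_crank_by(+32°): θ ← 0° +32° = 32°
rotate_crank_by(+37°): θ ← 32° +37° = 69°
rotate_crank_by(+53°): θ ← 69° +53° = 122°
rotate_crank_by(-55°): θ ← 122° -55° = 67°
rotate_crank_by(-34°): θ ← 67° -34° = 33°
crank pin P = (r cos θ, r sin θ) = (50.320234, 32.678342)
h = r sin θ − e = 32.678342 − 11 = 21.678342
sin φ = h / L = 21.678342 / 201 = 0.10785245
φ = arcsin(0.10785245) = 6.191533°

6.1915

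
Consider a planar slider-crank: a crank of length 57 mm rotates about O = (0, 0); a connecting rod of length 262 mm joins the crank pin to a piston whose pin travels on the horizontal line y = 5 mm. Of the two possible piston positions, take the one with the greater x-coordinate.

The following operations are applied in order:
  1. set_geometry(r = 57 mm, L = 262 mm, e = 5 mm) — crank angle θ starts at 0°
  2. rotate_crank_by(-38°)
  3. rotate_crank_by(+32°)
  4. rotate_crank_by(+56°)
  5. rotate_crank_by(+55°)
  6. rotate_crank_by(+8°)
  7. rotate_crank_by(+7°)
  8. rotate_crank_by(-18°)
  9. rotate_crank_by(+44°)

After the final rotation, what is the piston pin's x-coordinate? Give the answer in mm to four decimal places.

213.3629

set_geometry: r = 57 mm, L = 262 mm, e = 5 mm; θ ← 0°
rotate_crank_by(-38°): θ ← 0° -38° = -38°
rotate_crank_by(+32°): θ ← -38° +32° = -6°
rotate_crank_by(+56°): θ ← -6° +56° = 50°
rotate_crank_by(+55°): θ ← 50° +55° = 105°
rotate_crank_by(+8°): θ ← 105° +8° = 113°
rotate_crank_by(+7°): θ ← 113° +7° = 120°
rotate_crank_by(-18°): θ ← 120° -18° = 102°
rotate_crank_by(+44°): θ ← 102° +44° = 146°
crank pin P = (r cos θ, r sin θ) = (-47.255142, 31.873995)
h = r sin θ − e = 31.873995 − 5 = 26.873995
x = r cos θ + √(L² − h²) = -47.255142 + √(68644.0 − 722.2116) = -47.255142 + 260.618089 = 213.362947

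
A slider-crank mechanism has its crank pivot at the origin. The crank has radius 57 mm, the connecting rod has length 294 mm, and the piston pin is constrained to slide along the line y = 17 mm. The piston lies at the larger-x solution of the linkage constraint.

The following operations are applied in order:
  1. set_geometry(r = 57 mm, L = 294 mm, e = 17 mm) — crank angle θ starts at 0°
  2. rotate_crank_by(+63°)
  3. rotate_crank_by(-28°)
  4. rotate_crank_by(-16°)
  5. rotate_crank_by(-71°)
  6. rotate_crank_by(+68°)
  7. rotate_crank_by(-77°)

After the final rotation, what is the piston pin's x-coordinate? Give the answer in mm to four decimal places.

set_geometry: r = 57 mm, L = 294 mm, e = 17 mm; θ ← 0°
rotate_crank_by(+63°): θ ← 0° +63° = 63°
rotate_crank_by(-28°): θ ← 63° -28° = 35°
rotate_crank_by(-16°): θ ← 35° -16° = 19°
rotate_crank_by(-71°): θ ← 19° -71° = -52°
rotate_crank_by(+68°): θ ← -52° +68° = 16°
rotate_crank_by(-77°): θ ← 16° -77° = -61°
crank pin P = (r cos θ, r sin θ) = (27.634148, -49.853323)
h = r sin θ − e = -49.853323 − 17 = -66.853323
x = r cos θ + √(L² − h²) = 27.634148 + √(86436.0 − 4469.3668) = 27.634148 + 286.298154 = 313.932303

313.9323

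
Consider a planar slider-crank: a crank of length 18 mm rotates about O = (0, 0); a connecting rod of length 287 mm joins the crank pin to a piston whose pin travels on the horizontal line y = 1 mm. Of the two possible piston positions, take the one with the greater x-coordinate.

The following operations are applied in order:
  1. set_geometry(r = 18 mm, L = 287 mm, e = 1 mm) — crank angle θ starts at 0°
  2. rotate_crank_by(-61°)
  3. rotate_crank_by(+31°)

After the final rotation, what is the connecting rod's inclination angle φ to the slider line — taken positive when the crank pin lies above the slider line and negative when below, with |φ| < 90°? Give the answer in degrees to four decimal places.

-1.9968

set_geometry: r = 18 mm, L = 287 mm, e = 1 mm; θ ← 0°
rotate_crank_by(-61°): θ ← 0° -61° = -61°
rotate_crank_by(+31°): θ ← -61° +31° = -30°
crank pin P = (r cos θ, r sin θ) = (15.588457, -9.000000)
h = r sin θ − e = -9.000000 − 1 = -10.000000
sin φ = h / L = -10.000000 / 287 = -0.03484321
φ = arcsin(-0.03484321) = -1.996773°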